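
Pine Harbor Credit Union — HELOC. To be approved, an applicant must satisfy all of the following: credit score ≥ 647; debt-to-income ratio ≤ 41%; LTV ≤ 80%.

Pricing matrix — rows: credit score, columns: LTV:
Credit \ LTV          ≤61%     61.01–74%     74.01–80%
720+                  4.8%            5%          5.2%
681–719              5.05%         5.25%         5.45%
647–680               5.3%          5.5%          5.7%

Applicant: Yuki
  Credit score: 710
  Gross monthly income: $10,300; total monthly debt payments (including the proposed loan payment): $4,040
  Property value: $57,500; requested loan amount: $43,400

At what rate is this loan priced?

Credit score 710 ≥ 647; DTI: 4,040 ÷ 10,300 = 39.2%, within the 41% cap
LTV = 43,400/57,500 = 75.5% ≤ 80%
Score 710 is in the 681–719 band; LTV 75.5% is in the 74.01–80% band → 5.45%.

5.45%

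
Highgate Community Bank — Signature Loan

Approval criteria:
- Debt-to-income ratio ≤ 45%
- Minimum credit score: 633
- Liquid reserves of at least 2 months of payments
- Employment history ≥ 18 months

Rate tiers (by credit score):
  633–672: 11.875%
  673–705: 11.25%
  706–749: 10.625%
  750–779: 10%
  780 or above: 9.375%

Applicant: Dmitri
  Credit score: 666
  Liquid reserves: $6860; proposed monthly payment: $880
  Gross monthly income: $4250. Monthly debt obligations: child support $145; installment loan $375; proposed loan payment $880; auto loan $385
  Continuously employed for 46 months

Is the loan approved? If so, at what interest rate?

Approved at 11.875%

Credit score 666 ≥ 633 (meets minimum)
Employment 46 ≥ 18 months
Total monthly debts = (145 + 375 + 880 + 385) = 1,785. DTI: 1,785 ÷ 4,250 = 42%, within the 45% cap
Reserves = 6,860/880 = 7.8 months ≥ 2
All requirements met. Score 666 falls in the 633–672 tier → 11.875%.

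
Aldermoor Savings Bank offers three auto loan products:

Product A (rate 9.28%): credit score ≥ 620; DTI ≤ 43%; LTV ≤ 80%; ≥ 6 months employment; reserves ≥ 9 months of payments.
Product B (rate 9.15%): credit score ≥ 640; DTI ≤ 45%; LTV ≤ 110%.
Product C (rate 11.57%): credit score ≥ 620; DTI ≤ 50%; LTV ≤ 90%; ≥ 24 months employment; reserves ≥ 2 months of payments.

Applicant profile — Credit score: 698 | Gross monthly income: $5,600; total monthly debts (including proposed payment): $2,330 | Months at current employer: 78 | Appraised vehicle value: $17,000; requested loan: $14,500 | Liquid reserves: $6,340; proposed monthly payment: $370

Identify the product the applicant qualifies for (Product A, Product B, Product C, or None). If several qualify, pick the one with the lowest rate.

Product B

DTI = 2,330/5,600 = 41.6%.
LTV = 14,500/17,000 = 85.3%.
Reserves = 6,340/370 = 17.1 months.
Product A: score 698 ≥ 620; DTI 41.6% ≤ 43%; LTV 85.3% > 80%; employment 78 ≥ 6 mo; reserves 17.1 ≥ 9 mo → does not qualify.
Product B: score 698 ≥ 640; DTI 41.6% ≤ 45%; LTV 85.3% ≤ 110% → qualifies.
Product C: score 698 ≥ 620; DTI 41.6% ≤ 50%; LTV 85.3% ≤ 90%; employment 78 ≥ 24 mo; reserves 17.1 ≥ 2 mo → qualifies.
Qualifying: Product B, Product C. Lowest rate is 9.15% → Product B.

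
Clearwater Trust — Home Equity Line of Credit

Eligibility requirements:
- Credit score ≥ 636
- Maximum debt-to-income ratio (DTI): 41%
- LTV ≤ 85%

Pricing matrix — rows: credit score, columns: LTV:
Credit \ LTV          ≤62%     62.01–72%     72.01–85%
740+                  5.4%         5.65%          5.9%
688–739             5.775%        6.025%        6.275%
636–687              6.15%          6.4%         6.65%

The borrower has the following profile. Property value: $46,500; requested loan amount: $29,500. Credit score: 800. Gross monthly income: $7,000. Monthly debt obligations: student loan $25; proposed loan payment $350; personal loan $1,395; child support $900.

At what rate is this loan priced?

5.65%

Credit score 800 ≥ 636; Total monthly debts = (25 + 350 + 1,395 + 900) = 2,670. Debt-to-income = 2,670/7,000 = 38.1% — meets 41% limit
LTV = 29,500/46,500 = 63.4% ≤ 85%
Score 800 is in the 740+ band; LTV 63.4% is in the 62.01–72% band → 5.65%.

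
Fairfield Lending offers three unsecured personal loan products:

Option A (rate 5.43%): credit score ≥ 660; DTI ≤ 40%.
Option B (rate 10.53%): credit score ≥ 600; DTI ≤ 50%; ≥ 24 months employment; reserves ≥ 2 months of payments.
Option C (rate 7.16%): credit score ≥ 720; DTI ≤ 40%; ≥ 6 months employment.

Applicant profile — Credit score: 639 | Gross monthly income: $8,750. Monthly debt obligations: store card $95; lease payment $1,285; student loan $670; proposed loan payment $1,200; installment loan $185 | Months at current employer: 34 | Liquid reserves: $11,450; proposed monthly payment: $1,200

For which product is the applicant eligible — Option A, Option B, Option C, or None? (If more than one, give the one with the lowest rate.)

Option B

Total debts = (95 + 1,285 + 670 + 1,200 + 185) = 3,435; DTI = 3,435/8,750 = 39.3%.
Reserves = 11,450/1,200 = 9.5 months.
Option A: score 639 < 660; DTI 39.3% ≤ 40% → does not qualify.
Option B: score 639 ≥ 600; DTI 39.3% ≤ 50%; employment 34 ≥ 24 mo; reserves 9.5 ≥ 2 mo → qualifies.
Option C: score 639 < 720; DTI 39.3% ≤ 40%; employment 34 ≥ 6 mo → does not qualify.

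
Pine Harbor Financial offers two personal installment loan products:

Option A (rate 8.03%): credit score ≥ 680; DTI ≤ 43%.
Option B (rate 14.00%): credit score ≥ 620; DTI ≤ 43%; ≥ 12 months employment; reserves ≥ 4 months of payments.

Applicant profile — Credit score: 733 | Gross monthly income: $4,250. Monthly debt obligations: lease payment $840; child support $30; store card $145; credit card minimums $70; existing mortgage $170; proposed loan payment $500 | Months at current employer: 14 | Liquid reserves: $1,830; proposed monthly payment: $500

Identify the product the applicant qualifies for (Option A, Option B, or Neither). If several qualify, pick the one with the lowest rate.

Total debts = (840 + 30 + 145 + 70 + 170 + 500) = 1,755; DTI = 1,755/4,250 = 41.3%.
Reserves = 1,830/500 = 3.7 months.
Option A: score 733 ≥ 680; DTI 41.3% ≤ 43% → qualifies.
Option B: score 733 ≥ 620; DTI 41.3% ≤ 43%; employment 14 ≥ 12 mo; reserves 3.7 < 4 mo → does not qualify.

Option A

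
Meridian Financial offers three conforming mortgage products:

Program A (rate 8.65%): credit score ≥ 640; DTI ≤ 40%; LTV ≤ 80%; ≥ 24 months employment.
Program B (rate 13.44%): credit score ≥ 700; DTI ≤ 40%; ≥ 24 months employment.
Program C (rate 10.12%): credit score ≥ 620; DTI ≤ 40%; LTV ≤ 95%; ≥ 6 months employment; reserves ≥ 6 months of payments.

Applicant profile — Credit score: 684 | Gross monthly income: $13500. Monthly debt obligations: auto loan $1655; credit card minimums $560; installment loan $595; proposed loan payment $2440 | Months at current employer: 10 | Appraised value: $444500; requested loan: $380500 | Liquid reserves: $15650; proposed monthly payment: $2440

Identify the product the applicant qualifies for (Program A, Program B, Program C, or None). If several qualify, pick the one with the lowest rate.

Program C

Total debts = (1,655 + 560 + 595 + 2,440) = 5,250; DTI = 5,250/13,500 = 38.9%.
LTV = 380,500/444,500 = 85.6%.
Reserves = 15,650/2,440 = 6.4 months.
Program A: score 684 ≥ 640; DTI 38.9% ≤ 40%; LTV 85.6% > 80%; employment 10 < 24 mo → does not qualify.
Program B: score 684 < 700; DTI 38.9% ≤ 40%; employment 10 < 24 mo → does not qualify.
Program C: score 684 ≥ 620; DTI 38.9% ≤ 40%; LTV 85.6% ≤ 95%; employment 10 ≥ 6 mo; reserves 6.4 ≥ 6 mo → qualifies.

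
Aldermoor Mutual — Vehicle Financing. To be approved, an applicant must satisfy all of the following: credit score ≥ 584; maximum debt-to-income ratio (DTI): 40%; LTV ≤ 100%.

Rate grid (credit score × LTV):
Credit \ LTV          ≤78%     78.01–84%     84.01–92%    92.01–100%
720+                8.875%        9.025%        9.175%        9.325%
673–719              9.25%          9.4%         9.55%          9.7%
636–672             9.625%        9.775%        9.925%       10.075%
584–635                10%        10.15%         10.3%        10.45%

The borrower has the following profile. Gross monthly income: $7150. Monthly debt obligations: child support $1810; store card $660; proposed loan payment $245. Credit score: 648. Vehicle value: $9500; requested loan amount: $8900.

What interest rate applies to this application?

Credit score 648 ≥ 584; Total monthly debts = (1,810 + 660 + 245) = 2,715. DTI: 2,715 ÷ 7,150 = 38%, within the 40% cap
LTV = 8,900/9,500 = 93.7% ≤ 100%
Credit 648 → row 636–672; LTV 93.7% → column 92.01–100%. Grid cell → 10.075%.

10.075%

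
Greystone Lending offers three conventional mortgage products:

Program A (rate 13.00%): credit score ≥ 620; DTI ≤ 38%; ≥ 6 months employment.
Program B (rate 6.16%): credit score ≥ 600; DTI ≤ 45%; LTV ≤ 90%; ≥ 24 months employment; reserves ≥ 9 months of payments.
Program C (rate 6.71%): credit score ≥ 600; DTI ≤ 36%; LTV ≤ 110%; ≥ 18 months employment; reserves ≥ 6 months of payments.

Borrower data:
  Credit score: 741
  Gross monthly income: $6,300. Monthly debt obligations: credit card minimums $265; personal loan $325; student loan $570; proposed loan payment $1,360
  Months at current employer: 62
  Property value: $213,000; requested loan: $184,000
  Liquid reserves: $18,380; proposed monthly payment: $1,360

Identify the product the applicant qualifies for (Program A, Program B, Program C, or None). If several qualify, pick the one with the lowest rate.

Program B

Total debts = (265 + 325 + 570 + 1,360) = 2,520; DTI = 2,520/6,300 = 40%.
LTV = 184,000/213,000 = 86.4%.
Reserves = 18,380/1,360 = 13.5 months.
Program A: score 741 ≥ 620; DTI 40% > 38%; employment 62 ≥ 6 mo → does not qualify.
Program B: score 741 ≥ 600; DTI 40% ≤ 45%; LTV 86.4% ≤ 90%; employment 62 ≥ 24 mo; reserves 13.5 ≥ 9 mo → qualifies.
Program C: score 741 ≥ 600; DTI 40% > 36%; LTV 86.4% ≤ 110%; employment 62 ≥ 18 mo; reserves 13.5 ≥ 6 mo → does not qualify.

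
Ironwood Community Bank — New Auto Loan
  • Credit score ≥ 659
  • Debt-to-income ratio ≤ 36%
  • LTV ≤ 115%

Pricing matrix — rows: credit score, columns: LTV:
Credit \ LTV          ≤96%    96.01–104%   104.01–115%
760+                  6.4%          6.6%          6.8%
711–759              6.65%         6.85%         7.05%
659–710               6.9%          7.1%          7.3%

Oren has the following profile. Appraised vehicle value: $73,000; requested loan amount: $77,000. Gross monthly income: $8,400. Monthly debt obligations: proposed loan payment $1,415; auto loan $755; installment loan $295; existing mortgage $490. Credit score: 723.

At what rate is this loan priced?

Credit score 723 ≥ 659; Total monthly debts = (1,415 + 755 + 295 + 490) = 2,955. DTI = 2,955/8,400 = 35.2% ≤ 36%
Loan-to-value = 77,000/73,000 = 105.5% — pass (115% max)
Row: 723 falls in 711–759. Column: 105.5% falls in 104.01–115%. Rate = 7.05%.

7.05%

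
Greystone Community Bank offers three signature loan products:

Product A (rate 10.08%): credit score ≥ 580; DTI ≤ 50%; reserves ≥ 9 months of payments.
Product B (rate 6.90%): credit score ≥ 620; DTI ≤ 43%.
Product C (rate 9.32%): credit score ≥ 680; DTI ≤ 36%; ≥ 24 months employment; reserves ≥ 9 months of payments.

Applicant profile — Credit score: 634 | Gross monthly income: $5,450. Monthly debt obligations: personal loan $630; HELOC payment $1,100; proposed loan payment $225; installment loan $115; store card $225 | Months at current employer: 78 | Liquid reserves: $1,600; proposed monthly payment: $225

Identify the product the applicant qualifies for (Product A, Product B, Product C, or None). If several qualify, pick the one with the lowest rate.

Product B

Total debts = (630 + 1,100 + 225 + 115 + 225) = 2,295; DTI = 2,295/5,450 = 42.1%.
Reserves = 1,600/225 = 7.1 months.
Product A: score 634 ≥ 580; DTI 42.1% ≤ 50%; reserves 7.1 < 9 mo → does not qualify.
Product B: score 634 ≥ 620; DTI 42.1% ≤ 43% → qualifies.
Product C: score 634 < 680; DTI 42.1% > 36%; employment 78 ≥ 24 mo; reserves 7.1 < 9 mo → does not qualify.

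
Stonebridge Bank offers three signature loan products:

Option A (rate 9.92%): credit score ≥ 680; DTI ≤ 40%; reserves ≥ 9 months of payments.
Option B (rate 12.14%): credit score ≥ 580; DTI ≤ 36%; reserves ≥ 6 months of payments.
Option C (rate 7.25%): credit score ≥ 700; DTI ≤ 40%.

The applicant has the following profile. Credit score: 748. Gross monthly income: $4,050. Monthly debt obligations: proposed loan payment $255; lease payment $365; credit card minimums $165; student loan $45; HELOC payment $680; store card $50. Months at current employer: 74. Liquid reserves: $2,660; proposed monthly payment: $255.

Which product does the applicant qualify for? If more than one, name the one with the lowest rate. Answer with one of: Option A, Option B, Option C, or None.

Total debts = (255 + 365 + 165 + 45 + 680 + 50) = 1,560; DTI = 1,560/4,050 = 38.5%.
Reserves = 2,660/255 = 10.4 months.
Option A: score 748 ≥ 680; DTI 38.5% ≤ 40%; reserves 10.4 ≥ 9 mo → qualifies.
Option B: score 748 ≥ 580; DTI 38.5% > 36%; reserves 10.4 ≥ 6 mo → does not qualify.
Option C: score 748 ≥ 700; DTI 38.5% ≤ 40% → qualifies.
Qualifying: Option A, Option C. Lowest rate is 7.25% → Option C.

Option C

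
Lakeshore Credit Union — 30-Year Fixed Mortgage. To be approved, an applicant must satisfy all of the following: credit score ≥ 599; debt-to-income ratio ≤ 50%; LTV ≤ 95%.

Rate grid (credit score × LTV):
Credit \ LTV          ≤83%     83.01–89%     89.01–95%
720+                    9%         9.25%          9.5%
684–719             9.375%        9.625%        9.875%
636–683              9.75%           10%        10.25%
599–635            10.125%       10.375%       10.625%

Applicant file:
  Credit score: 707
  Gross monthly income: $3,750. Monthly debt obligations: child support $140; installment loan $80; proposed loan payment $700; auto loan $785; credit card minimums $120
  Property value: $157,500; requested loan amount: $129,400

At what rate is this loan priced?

Credit score 707 ≥ 599; Total monthly debts = (140 + 80 + 700 + 785 + 120) = 1,825. Debt-to-income = 1,825/3,750 = 48.7% — meets 50% limit
LTV: 129,400 ÷ 157,500 = 82.2%, within 95% cap
Row: 707 falls in 684–719. Column: 82.2% falls in ≤83%. Rate = 9.375%.

9.375%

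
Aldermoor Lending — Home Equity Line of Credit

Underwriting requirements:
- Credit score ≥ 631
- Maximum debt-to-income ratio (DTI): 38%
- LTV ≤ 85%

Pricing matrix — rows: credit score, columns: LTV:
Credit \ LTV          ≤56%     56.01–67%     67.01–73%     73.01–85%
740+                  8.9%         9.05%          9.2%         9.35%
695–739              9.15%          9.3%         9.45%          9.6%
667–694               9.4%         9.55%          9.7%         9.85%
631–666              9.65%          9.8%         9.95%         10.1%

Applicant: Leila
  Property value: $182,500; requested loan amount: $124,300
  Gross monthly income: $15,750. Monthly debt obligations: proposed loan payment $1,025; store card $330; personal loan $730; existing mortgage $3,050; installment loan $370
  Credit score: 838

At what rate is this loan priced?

Credit score 838 ≥ 631; Total monthly debts = (1,025 + 330 + 730 + 3,050 + 370) = 5,505. DTI = 5,505/15,750 = 35% ≤ 38%
LTV = 124,300/182,500 = 68.1% ≤ 85%
Row: 838 falls in 740+. Column: 68.1% falls in 67.01–73%. Rate = 9.2%.

9.2%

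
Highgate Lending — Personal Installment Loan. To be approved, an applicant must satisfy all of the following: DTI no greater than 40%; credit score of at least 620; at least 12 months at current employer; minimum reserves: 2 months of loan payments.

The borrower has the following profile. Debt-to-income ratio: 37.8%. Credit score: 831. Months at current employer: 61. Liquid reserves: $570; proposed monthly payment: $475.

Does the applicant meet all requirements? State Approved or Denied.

Debt-to-income 37.8% vs 40% cap — pass
Credit score 831 ≥ 620 (meets)
Employment 61 ≥ 12 months
Liquid reserves cover 570/475 = 1.2 months — < 2 required
Fails on reserves.

Denied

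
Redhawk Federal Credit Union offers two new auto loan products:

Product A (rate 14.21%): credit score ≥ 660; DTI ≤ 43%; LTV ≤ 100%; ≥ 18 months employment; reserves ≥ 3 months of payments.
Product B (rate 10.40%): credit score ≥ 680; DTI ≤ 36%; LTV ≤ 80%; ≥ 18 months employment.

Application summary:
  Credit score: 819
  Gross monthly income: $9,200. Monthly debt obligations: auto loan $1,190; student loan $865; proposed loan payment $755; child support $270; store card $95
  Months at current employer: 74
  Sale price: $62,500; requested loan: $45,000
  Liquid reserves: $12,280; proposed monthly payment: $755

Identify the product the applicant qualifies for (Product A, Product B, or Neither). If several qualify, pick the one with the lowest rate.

Total debts = (1,190 + 865 + 755 + 270 + 95) = 3,175; DTI = 3,175/9,200 = 34.5%.
LTV = 45,000/62,500 = 72%.
Reserves = 12,280/755 = 16.3 months.
Product A: score 819 ≥ 660; DTI 34.5% ≤ 43%; LTV 72% ≤ 100%; employment 74 ≥ 18 mo; reserves 16.3 ≥ 3 mo → qualifies.
Product B: score 819 ≥ 680; DTI 34.5% ≤ 36%; LTV 72% ≤ 80%; employment 74 ≥ 18 mo → qualifies.
Qualifying: Product A, Product B. Lowest rate is 10.40% → Product B.

Product B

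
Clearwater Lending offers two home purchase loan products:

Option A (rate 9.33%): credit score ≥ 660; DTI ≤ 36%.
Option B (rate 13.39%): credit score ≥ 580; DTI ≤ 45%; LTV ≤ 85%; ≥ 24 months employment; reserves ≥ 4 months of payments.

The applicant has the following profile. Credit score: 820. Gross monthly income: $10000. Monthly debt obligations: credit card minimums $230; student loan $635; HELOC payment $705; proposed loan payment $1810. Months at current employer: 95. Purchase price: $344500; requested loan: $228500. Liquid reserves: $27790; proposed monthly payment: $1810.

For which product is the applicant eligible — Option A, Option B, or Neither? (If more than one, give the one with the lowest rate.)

Option A

Total debts = (230 + 635 + 705 + 1,810) = 3,380; DTI = 3,380/10,000 = 33.8%.
LTV = 228,500/344,500 = 66.3%.
Reserves = 27,790/1,810 = 15.4 months.
Option A: score 820 ≥ 660; DTI 33.8% ≤ 36% → qualifies.
Option B: score 820 ≥ 580; DTI 33.8% ≤ 45%; LTV 66.3% ≤ 85%; employment 95 ≥ 24 mo; reserves 15.4 ≥ 4 mo → qualifies.
Qualifying: Option A, Option B. Lowest rate is 9.33% → Option A.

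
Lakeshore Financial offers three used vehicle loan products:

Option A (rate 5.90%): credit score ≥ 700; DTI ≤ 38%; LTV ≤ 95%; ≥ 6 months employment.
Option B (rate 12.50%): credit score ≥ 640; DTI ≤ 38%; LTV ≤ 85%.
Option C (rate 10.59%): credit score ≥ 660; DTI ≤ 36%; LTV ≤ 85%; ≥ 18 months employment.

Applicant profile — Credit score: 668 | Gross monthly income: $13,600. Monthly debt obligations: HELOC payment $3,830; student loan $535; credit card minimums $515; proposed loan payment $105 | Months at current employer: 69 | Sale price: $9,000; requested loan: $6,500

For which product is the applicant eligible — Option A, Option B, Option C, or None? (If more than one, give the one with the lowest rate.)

Total debts = (3,830 + 535 + 515 + 105) = 4,985; DTI = 4,985/13,600 = 36.7%.
LTV = 6,500/9,000 = 72.2%.
Option A: score 668 < 700; DTI 36.7% ≤ 38%; LTV 72.2% ≤ 95%; employment 69 ≥ 6 mo → does not qualify.
Option B: score 668 ≥ 640; DTI 36.7% ≤ 38%; LTV 72.2% ≤ 85% → qualifies.
Option C: score 668 ≥ 660; DTI 36.7% > 36%; LTV 72.2% ≤ 85%; employment 69 ≥ 18 mo → does not qualify.

Option B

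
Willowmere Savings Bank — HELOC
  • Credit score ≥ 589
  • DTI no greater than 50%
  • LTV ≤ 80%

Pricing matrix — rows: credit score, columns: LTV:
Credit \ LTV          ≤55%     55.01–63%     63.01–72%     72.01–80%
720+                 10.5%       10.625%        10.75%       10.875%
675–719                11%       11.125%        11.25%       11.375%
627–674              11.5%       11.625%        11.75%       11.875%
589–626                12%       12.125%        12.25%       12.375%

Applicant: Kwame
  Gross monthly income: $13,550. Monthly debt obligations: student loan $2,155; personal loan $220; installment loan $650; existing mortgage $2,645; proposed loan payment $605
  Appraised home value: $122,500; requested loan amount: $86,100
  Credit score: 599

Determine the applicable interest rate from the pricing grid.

Credit score 599 ≥ 589; Total monthly debts = (2,155 + 220 + 650 + 2,645 + 605) = 6,275. DTI: 6,275 ÷ 13,550 = 46.3%, within the 50% cap
LTV = 86,100/122,500 = 70.3% ≤ 80%
Score 599 is in the 589–626 band; LTV 70.3% is in the 63.01–72% band → 12.25%.

12.25%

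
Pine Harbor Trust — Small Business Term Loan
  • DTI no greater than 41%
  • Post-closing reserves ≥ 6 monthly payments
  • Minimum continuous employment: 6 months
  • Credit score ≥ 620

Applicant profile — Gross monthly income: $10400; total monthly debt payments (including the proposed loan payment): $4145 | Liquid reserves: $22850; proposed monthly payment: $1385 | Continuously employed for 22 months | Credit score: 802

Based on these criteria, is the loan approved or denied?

Debt-to-income = 4,145/10,400 = 39.9% — meets 41% limit
Reserves: 22,850 ÷ 1,385 = 16.5 months (meets 6-month minimum)
Employment 22 ≥ 6 months
Credit score 802 ≥ 620 (meets)
All criteria satisfied.

Approved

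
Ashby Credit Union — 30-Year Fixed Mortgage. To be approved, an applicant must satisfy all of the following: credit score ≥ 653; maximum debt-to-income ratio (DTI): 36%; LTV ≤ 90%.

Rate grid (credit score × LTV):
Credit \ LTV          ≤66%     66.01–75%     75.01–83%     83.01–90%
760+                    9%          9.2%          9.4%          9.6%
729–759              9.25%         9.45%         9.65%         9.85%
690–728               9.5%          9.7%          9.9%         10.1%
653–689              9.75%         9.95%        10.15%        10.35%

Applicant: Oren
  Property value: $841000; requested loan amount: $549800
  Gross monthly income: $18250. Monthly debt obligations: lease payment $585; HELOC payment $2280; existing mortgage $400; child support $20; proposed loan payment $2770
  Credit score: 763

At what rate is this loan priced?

Credit score 763 ≥ 653; Total monthly debts = (585 + 2,280 + 400 + 20 + 2,770) = 6,055. DTI = 6,055/18,250 = 33.2% ≤ 36%
Loan-to-value = 549,800/841,000 = 65.4% — pass (90% max)
Credit 763 → row 760+; LTV 65.4% → column ≤66%. Grid cell → 9%.

9%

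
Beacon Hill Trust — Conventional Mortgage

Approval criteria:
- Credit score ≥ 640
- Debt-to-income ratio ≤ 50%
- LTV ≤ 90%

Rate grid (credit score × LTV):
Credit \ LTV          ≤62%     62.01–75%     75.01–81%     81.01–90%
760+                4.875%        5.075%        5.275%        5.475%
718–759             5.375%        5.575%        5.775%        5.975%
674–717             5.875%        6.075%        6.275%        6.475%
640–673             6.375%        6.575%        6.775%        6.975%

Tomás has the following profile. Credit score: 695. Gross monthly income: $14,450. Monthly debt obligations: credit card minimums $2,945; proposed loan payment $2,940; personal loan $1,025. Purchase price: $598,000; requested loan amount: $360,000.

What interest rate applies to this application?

Credit score 695 ≥ 640; Total monthly debts = (2,945 + 2,940 + 1,025) = 6,910. Debt-to-income = 6,910/14,450 = 47.8% — meets 50% limit
Loan-to-value = 360,000/598,000 = 60.2% — pass (90% max)
Row: 695 falls in 674–717. Column: 60.2% falls in ≤62%. Rate = 5.875%.

5.875%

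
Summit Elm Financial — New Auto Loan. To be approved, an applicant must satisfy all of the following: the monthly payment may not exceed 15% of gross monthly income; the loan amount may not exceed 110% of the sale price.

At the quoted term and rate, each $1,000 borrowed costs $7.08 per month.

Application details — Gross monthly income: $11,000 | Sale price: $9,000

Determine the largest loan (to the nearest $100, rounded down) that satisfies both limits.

Payment cap: 15% × $11,000 = $1,650/month.
At $7.08 per $1,000, that supports 1,650/7.08 × 1,000 ≈ $233,050 → $233,000.
LTV cap: 110% × $9,000 = $9,900 → $9,900.
Binding constraint: loan-to-value.

$9,900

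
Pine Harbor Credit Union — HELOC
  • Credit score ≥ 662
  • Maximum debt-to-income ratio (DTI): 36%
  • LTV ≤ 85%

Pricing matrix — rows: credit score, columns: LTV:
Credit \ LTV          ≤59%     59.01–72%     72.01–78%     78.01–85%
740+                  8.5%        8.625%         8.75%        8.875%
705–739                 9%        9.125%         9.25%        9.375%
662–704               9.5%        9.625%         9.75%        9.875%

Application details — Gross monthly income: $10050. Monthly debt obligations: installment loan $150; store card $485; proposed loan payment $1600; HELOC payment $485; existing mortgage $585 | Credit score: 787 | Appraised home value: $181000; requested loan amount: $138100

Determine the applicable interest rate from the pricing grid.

8.75%

Credit score 787 ≥ 662; Total monthly debts = (150 + 485 + 1,600 + 485 + 585) = 3,305. DTI: 3,305 ÷ 10,050 = 32.9%, within the 36% cap
LTV: 138,100 ÷ 181,000 = 76.3%, within 85% cap
Row: 787 falls in 740+. Column: 76.3% falls in 72.01–78%. Rate = 8.75%.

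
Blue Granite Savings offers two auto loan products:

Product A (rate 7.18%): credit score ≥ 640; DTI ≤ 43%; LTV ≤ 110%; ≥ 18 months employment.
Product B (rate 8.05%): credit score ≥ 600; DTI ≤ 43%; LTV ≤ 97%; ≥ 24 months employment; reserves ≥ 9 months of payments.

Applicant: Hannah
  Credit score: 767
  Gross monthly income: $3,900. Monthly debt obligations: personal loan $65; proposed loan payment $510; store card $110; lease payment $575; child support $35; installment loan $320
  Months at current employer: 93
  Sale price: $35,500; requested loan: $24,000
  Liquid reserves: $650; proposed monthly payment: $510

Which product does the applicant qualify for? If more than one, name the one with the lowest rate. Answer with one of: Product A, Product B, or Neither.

Product A

Total debts = (65 + 510 + 110 + 575 + 35 + 320) = 1,615; DTI = 1,615/3,900 = 41.4%.
LTV = 24,000/35,500 = 67.6%.
Reserves = 650/510 = 1.3 months.
Product A: score 767 ≥ 640; DTI 41.4% ≤ 43%; LTV 67.6% ≤ 110%; employment 93 ≥ 18 mo → qualifies.
Product B: score 767 ≥ 600; DTI 41.4% ≤ 43%; LTV 67.6% ≤ 97%; employment 93 ≥ 24 mo; reserves 1.3 < 9 mo → does not qualify.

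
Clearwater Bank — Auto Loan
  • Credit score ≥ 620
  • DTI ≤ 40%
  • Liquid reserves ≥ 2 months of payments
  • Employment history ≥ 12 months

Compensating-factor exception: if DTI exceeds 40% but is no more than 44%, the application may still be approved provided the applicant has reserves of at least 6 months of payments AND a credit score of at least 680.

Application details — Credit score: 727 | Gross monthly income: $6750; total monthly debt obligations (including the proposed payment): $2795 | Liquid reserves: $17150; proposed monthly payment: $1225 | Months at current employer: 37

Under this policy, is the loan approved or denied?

Approved

Credit score 727 ≥ 620 (meets base)
DTI: 2,795 ÷ 6,750 = 41.4%, over the 40% base limit.
Liquid reserves cover 17,150/1,225 = 14.0 months — ≥ 2 required
Employment 37 ≥ 12 months
41.4% falls in the override range (40%–44%), so the compensating-factor test applies.
Override check — reserves: 14.0 mo (ok); score: 727 (ok).
Both compensating conditions met → exception applies.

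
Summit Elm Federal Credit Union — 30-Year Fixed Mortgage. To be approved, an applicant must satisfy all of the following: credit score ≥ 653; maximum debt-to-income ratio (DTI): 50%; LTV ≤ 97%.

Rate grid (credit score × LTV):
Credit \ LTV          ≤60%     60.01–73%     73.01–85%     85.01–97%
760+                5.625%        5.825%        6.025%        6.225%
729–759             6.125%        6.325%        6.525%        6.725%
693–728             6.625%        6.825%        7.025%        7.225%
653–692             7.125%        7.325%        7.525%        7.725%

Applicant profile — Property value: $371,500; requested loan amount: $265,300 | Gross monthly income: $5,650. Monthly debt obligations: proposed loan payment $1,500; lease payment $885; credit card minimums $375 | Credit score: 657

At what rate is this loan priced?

7.325%

Credit score 657 ≥ 653; Total monthly debts = (1,500 + 885 + 375) = 2,760. Debt-to-income = 2,760/5,650 = 48.8% — meets 50% limit
Loan-to-value = 265,300/371,500 = 71.4% — pass (97% max)
Score 657 is in the 653–692 band; LTV 71.4% is in the 60.01–73% band → 7.325%.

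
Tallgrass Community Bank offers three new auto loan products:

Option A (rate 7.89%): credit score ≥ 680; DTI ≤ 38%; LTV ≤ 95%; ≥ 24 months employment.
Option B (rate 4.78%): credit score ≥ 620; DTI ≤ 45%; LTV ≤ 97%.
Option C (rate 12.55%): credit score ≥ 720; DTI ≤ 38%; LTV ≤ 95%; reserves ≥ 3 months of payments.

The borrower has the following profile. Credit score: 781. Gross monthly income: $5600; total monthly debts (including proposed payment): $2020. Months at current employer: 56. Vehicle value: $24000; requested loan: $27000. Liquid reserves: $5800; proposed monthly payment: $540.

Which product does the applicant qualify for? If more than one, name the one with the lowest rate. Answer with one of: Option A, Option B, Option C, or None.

None

DTI = 2,020/5,600 = 36.1%.
LTV = 27,000/24,000 = 112.5%.
Reserves = 5,800/540 = 10.7 months.
Option A: score 781 ≥ 680; DTI 36.1% ≤ 38%; LTV 112.5% > 95%; employment 56 ≥ 24 mo → does not qualify.
Option B: score 781 ≥ 620; DTI 36.1% ≤ 45%; LTV 112.5% > 97% → does not qualify.
Option C: score 781 ≥ 720; DTI 36.1% ≤ 38%; LTV 112.5% > 95%; reserves 10.7 ≥ 3 mo → does not qualify.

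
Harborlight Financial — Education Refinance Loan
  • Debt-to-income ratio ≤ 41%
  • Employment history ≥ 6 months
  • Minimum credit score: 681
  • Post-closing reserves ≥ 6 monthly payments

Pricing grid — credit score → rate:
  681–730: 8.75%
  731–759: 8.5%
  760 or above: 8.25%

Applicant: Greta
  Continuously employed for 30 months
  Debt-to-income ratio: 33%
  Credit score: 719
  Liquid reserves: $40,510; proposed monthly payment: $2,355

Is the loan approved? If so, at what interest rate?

Approved at 8.75%

Credit score 719 ≥ 681 (meets minimum)
Liquid reserves cover 40,510/2,355 = 17.2 months — ≥ 6 required
Employment 30 ≥ 6 months
DTI 33% is within the 41% limit
All requirements met. Score 719 falls in the 681–730 tier → 8.75%.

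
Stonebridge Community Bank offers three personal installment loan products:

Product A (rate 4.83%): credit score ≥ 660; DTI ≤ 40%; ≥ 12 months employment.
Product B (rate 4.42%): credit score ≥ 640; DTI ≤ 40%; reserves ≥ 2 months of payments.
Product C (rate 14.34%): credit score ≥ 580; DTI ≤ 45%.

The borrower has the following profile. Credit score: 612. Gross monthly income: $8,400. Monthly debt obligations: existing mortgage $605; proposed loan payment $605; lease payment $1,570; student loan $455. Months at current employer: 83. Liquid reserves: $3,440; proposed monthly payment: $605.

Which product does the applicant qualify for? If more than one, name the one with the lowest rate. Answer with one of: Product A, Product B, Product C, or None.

Product C

Total debts = (605 + 605 + 1,570 + 455) = 3,235; DTI = 3,235/8,400 = 38.5%.
Reserves = 3,440/605 = 5.7 months.
Product A: score 612 < 660; DTI 38.5% ≤ 40%; employment 83 ≥ 12 mo → does not qualify.
Product B: score 612 < 640; DTI 38.5% ≤ 40%; reserves 5.7 ≥ 2 mo → does not qualify.
Product C: score 612 ≥ 580; DTI 38.5% ≤ 45% → qualifies.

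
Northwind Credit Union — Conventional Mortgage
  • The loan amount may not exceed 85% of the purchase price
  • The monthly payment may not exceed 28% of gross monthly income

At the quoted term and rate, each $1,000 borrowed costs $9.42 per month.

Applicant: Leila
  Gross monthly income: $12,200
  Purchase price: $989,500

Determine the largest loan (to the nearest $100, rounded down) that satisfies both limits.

Payment cap: 28% × $12,200 = $3,416/month.
At $9.42 per $1,000, that supports 3,416/9.42 × 1,000 ≈ $362,632 → $362,600.
LTV cap: 85% × $989,500 = $841,075 → $841,000.
Binding constraint: payment-to-income.

$362,600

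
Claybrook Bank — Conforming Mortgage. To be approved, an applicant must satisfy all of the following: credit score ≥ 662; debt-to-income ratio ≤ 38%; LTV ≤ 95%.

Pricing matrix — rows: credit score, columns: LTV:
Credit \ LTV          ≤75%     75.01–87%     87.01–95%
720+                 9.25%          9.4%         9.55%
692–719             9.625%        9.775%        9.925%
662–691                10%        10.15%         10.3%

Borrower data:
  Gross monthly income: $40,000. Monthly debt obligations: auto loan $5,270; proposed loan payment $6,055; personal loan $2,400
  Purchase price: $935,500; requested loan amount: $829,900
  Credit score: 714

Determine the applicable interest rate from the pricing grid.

Credit score 714 ≥ 662; Total monthly debts = (5,270 + 6,055 + 2,400) = 13,725. DTI: 13,725 ÷ 40,000 = 34.3%, within the 38% cap
Loan-to-value = 829,900/935,500 = 88.7% — pass (95% max)
Score 714 is in the 692–719 band; LTV 88.7% is in the 87.01–95% band → 9.925%.

9.925%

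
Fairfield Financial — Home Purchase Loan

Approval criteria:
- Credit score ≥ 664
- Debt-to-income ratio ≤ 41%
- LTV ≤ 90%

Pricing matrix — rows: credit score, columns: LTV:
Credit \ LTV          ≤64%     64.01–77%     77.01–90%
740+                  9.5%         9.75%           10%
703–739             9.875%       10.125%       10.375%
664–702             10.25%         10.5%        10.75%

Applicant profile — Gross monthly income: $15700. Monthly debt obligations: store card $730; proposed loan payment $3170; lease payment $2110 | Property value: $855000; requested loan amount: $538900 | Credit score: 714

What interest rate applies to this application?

9.875%

Credit score 714 ≥ 664; Total monthly debts = (730 + 3,170 + 2,110) = 6,010. DTI = 6,010/15,700 = 38.3% ≤ 41%
Loan-to-value = 538,900/855,000 = 63% — pass (90% max)
Row: 714 falls in 703–739. Column: 63% falls in ≤64%. Rate = 9.875%.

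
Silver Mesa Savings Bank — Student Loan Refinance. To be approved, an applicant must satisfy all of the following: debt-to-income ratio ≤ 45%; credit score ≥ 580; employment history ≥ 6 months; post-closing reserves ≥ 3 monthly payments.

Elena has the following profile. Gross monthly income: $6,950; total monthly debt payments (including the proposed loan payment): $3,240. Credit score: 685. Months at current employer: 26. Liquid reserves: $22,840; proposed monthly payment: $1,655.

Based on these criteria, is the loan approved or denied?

Debt-to-income = 3,240/6,950 = 46.6% — over 45% limit
Credit score 685 ≥ 580 (meets)
Employment 26 ≥ 6 months
Reserves = 22,840/1,655 = 13.8 months ≥ 3
Fails on DTI.

Denied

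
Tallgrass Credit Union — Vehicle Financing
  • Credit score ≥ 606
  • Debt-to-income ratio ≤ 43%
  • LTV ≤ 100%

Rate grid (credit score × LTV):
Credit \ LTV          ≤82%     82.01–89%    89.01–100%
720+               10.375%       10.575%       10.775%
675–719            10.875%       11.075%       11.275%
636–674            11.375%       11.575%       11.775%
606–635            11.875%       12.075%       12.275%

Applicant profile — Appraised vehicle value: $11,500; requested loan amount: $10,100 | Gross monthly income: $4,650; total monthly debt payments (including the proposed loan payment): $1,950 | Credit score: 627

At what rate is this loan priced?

12.075%

Credit score 627 ≥ 606; Debt-to-income = 1,950/4,650 = 41.9% — meets 43% limit
Loan-to-value = 10,100/11,500 = 87.8% — pass (100% max)
Score 627 is in the 606–635 band; LTV 87.8% is in the 82.01–89% band → 12.075%.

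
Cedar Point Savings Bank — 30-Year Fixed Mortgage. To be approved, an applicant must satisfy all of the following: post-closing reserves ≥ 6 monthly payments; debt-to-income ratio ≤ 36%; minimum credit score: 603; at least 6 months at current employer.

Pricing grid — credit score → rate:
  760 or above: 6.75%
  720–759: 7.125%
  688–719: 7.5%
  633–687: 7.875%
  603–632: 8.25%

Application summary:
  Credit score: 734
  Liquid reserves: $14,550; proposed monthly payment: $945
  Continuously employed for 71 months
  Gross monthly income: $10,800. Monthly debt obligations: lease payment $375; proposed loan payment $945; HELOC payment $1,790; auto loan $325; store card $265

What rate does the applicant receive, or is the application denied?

Credit score 734 ≥ 603 (meets minimum)
Total monthly debts = (375 + 945 + 1,790 + 325 + 265) = 3,700. DTI: 3,700 ÷ 10,800 = 34.3%, within the 36% cap
Employment 71 ≥ 6 months
Reserves: 14,550 ÷ 945 = 15.4 months (meets 6-month minimum)
All requirements met. Score 734 falls in the 720–759 tier → 7.125%.

Approved at 7.125%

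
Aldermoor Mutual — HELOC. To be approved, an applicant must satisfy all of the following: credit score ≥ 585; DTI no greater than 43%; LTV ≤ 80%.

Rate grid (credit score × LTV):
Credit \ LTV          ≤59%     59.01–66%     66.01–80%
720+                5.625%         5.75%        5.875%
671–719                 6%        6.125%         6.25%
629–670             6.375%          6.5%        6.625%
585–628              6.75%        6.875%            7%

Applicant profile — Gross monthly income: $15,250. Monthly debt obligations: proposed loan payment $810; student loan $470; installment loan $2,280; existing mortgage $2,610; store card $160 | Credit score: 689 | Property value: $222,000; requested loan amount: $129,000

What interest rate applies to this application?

6%

Credit score 689 ≥ 585; Total monthly debts = (810 + 470 + 2,280 + 2,610 + 160) = 6,330. Debt-to-income = 6,330/15,250 = 41.5% — meets 43% limit
Loan-to-value = 129,000/222,000 = 58.1% — pass (80% max)
Score 689 is in the 671–719 band; LTV 58.1% is in the ≤59% band → 6%.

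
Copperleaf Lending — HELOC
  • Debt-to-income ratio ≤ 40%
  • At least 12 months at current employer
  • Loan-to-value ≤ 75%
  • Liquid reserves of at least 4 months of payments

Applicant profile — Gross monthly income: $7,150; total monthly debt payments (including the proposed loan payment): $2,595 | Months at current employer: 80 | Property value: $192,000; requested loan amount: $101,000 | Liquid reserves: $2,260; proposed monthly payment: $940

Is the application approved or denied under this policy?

Denied

DTI = 2,595/7,150 = 36.3% ≤ 40%
Employment 80 ≥ 12 months
LTV = 101,000/192,000 = 52.6% ≤ 75%
Liquid reserves cover 2,260/940 = 2.4 months — < 4 required
Fails on reserves.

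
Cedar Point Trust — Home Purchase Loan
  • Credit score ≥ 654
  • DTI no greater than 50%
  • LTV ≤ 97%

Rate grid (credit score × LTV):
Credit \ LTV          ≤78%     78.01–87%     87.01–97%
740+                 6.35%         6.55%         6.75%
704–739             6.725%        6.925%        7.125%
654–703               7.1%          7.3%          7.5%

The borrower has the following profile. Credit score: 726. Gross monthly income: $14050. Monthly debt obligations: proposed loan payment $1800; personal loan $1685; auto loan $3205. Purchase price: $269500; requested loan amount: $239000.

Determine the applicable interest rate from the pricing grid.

7.125%

Credit score 726 ≥ 654; Total monthly debts = (1,800 + 1,685 + 3,205) = 6,690. Debt-to-income = 6,690/14,050 = 47.6% — meets 50% limit
Loan-to-value = 239,000/269,500 = 88.7% — pass (97% max)
Row: 726 falls in 704–739. Column: 88.7% falls in 87.01–97%. Rate = 7.125%.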